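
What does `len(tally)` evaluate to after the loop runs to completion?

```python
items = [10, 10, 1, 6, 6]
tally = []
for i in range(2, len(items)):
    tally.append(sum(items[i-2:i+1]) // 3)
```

Let's trace through this code step by step.

Initialize: items = [10, 10, 1, 6, 6]
Initialize: tally = []
Entering loop: for i in range(2, len(items)):
After iteration 1: i = 2, tally = [7]
After iteration 2: i = 3, tally = [7, 5]
After iteration 3: i = 4, tally = [7, 5, 4]
Loop ends.
len(tally) = 3

Final answer: 3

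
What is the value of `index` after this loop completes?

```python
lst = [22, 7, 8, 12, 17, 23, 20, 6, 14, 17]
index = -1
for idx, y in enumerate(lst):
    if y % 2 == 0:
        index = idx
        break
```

Let's trace through this code step by step.

Initialize: lst = [22, 7, 8, 12, 17, 23, 20, 6, 14, 17]
Initialize: index = -1
Entering loop: for idx, y in enumerate(lst):
After iteration 1: idx = 0, y = 22, index = 0
Loop ends.

Final answer: 0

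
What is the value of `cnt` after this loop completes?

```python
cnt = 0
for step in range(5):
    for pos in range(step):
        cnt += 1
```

Let's trace through this code step by step.

Initialize: cnt = 0
Entering loop: for step in range(5):
After iteration 1: step = 0, cnt = 0
After iteration 2: step = 1, cnt = 1, pos = 0
After iteration 3: step = 2, cnt = 3, pos = 1
After iteration 4: step = 3, cnt = 6, pos = 2
After iteration 5: step = 4, cnt = 10, pos = 3
Loop ends.

Final answer: 10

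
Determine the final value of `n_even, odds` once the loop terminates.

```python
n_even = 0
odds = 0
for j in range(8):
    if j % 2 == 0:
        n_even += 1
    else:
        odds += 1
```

Let's trace through this code step by step.

Initialize: n_even = 0
Initialize: odds = 0
Entering loop: for j in range(8):
After iteration 1: j = 0, n_even = 1, odds = 0
After iteration 2: j = 1, n_even = 1, odds = 1
After iteration 3: j = 2, n_even = 2, odds = 1
After iteration 4: j = 3, n_even = 2, odds = 2
After iteration 5: j = 4, n_even = 3, odds = 2
After iteration 6: j = 5, n_even = 3, odds = 3
After iteration 7: j = 6, n_even = 4, odds = 3
After iteration 8: j = 7, n_even = 4, odds = 4
Loop ends.

Final answer: 4, 4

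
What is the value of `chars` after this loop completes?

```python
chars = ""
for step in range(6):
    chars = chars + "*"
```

Let's trace through this code step by step.

Initialize: chars = ''
Entering loop: for step in range(6):
After iteration 1: step = 0, chars = '*'
After iteration 2: step = 1, chars = '**'
After iteration 3: step = 2, chars = '***'
After iteration 4: step = 3, chars = '****'
After iteration 5: step = 4, chars = '*****'
After iteration 6: step = 5, chars = '******'
Loop ends.

Final answer: '******'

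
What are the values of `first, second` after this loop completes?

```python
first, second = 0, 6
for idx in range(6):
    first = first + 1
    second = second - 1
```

Let's trace through this code step by step.

Initialize: first = 0
Initialize: second = 6
Entering loop: for idx in range(6):
After iteration 1: idx = 0, first = 1, second = 5
After iteration 2: idx = 1, first = 2, second = 4
After iteration 3: idx = 2, first = 3, second = 3
After iteration 4: idx = 3, first = 4, second = 2
After iteration 5: idx = 4, first = 5, second = 1
After iteration 6: idx = 5, first = 6, second = 0
Loop ends.

Final answer: 6, 0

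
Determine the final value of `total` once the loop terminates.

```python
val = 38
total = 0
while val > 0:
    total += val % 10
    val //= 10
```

Let's trace through this code step by step.

Initialize: val = 38
Initialize: total = 0
Entering loop: while val > 0:
After iteration 1: val = 3, total = 8
After iteration 2: val = 0, total = 11
Loop ends.

Final answer: 11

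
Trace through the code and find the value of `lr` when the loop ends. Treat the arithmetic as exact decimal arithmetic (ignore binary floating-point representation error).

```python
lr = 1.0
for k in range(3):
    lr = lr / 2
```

Let's trace through this code step by step.

Initialize: lr = 1.0
Entering loop: for k in range(3):
After iteration 1: k = 0, lr = 0.5
After iteration 2: k = 1, lr = 0.25
After iteration 3: k = 2, lr = 0.125
Loop ends.

Final answer: 0.125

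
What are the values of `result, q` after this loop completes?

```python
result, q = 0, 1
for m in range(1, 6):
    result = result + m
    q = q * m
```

Let's trace through this code step by step.

Initialize: result = 0
Initialize: q = 1
Entering loop: for m in range(1, 6):
After iteration 1: m = 1, result = 1, q = 1
After iteration 2: m = 2, result = 3, q = 2
After iteration 3: m = 3, result = 6, q = 6
After iteration 4: m = 4, result = 10, q = 24
After iteration 5: m = 5, result = 15, q = 120
Loop ends.

Final answer: 15, 120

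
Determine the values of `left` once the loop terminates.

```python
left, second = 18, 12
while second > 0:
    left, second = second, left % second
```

Let's trace through this code step by step.

Initialize: left = 18
Initialize: second = 12
Entering loop: while second > 0:
After iteration 1: left = 12, second = 6
After iteration 2: left = 6, second = 0
Loop ends.

Final answer: 6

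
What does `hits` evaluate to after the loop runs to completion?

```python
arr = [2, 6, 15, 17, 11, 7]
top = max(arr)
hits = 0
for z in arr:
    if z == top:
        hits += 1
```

Let's trace through this code step by step.

Initialize: arr = [2, 6, 15, 17, 11, 7]
Initialize: top = 17
Initialize: hits = 0
Entering loop: for z in arr:
After iteration 1: z = 2, hits = 0
After iteration 2: z = 6, hits = 0
After iteration 3: z = 15, hits = 0
After iteration 4: z = 17, hits = 1
After iteration 5: z = 11, hits = 1
After iteration 6: z = 7, hits = 1
Loop ends.

Final answer: 1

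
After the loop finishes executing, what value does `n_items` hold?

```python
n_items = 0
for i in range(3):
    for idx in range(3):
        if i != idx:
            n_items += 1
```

Let's trace through this code step by step.

Initialize: n_items = 0
Entering loop: for i in range(3):
After iteration 1: i = 0, n_items = 2
After iteration 2: i = 1, n_items = 4
After iteration 3: i = 2, n_items = 6
Loop ends.

Final answer: 6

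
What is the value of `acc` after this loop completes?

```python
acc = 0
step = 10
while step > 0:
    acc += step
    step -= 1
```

Let's trace through this code step by step.

Initialize: acc = 0
Initialize: step = 10
Entering loop: while step > 0:
After iteration 1: acc = 10, step = 9
After iteration 2: acc = 19, step = 8
After iteration 3: acc = 27, step = 7
After iteration 4: acc = 34, step = 6
After iteration 5: acc = 40, step = 5
After iteration 6: acc = 45, step = 4
After iteration 7: acc = 49, step = 3
After iteration 8: acc = 52, step = 2
After iteration 9: acc = 54, step = 1
After iteration 10: acc = 55, step = 0
Loop ends.

Final answer: 55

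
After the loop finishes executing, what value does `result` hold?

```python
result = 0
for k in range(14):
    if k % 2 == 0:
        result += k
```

Let's trace through this code step by step.

Initialize: result = 0
Entering loop: for k in range(14):
After iteration 1: k = 0, result = 0
After iteration 2: k = 1, result = 0
After iteration 3: k = 2, result = 2
After iteration 4: k = 3, result = 2
After iteration 5: k = 4, result = 6
After iteration 6: k = 5, result = 6
After iteration 7: k = 6, result = 12
After iteration 8: k = 7, result = 12
After iteration 9: k = 8, result = 20
After iteration 10: k = 9, result = 20
After iteration 11: k = 10, result = 30
After iteration 12: k = 11, result = 30
After iteration 13: k = 12, result = 42
After iteration 14: k = 13, result = 42
Loop ends.

Final answer: 42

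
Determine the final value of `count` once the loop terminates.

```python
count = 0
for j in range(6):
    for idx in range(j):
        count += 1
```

Let's trace through this code step by step.

Initialize: count = 0
Entering loop: for j in range(6):
After iteration 1: j = 0, count = 0
After iteration 2: j = 1, count = 1, idx = 0
After iteration 3: j = 2, count = 3, idx = 1
After iteration 4: j = 3, count = 6, idx = 2
After iteration 5: j = 4, count = 10, idx = 3
After iteration 6: j = 5, count = 15, idx = 4
Loop ends.

Final answer: 15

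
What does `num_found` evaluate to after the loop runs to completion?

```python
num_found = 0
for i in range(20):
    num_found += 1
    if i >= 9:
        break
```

Let's trace through this code step by step.

Initialize: num_found = 0
Entering loop: for i in range(20):
After iteration 1: i = 0, num_found = 1
After iteration 2: i = 1, num_found = 2
After iteration 3: i = 2, num_found = 3
After iteration 4: i = 3, num_found = 4
After iteration 5: i = 4, num_found = 5
After iteration 6: i = 5, num_found = 6
After iteration 7: i = 6, num_found = 7
After iteration 8: i = 7, num_found = 8
After iteration 9: i = 8, num_found = 9
After iteration 10: i = 9, num_found = 10
Loop ends.

Final answer: 10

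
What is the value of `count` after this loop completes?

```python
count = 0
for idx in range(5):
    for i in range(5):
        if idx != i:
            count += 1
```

Let's trace through this code step by step.

Initialize: count = 0
Entering loop: for idx in range(5):
After iteration 1: idx = 0, count = 4
After iteration 2: idx = 1, count = 8
After iteration 3: idx = 2, count = 12
After iteration 4: idx = 3, count = 16
After iteration 5: idx = 4, count = 20
Loop ends.

Final answer: 20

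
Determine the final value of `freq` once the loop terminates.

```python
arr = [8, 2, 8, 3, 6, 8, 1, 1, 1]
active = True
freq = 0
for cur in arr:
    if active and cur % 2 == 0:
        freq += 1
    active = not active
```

Let's trace through this code step by step.

Initialize: arr = [8, 2, 8, 3, 6, 8, 1, 1, 1]
Initialize: active = True
Initialize: freq = 0
Entering loop: for cur in arr:
After iteration 1: cur = 8, active = False, freq = 1
After iteration 2: cur = 2, active = True, freq = 1
After iteration 3: cur = 8, active = False, freq = 2
After iteration 4: cur = 3, active = True, freq = 2
After iteration 5: cur = 6, active = False, freq = 3
After iteration 6: cur = 8, active = True, freq = 3
After iteration 7: cur = 1, active = False, freq = 3
After iteration 8: cur = 1, active = True, freq = 3
After iteration 9: cur = 1, active = False, freq = 3
Loop ends.

Final answer: 3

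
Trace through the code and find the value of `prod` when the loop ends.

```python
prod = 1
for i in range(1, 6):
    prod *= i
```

Let's trace through this code step by step.

Initialize: prod = 1
Entering loop: for i in range(1, 6):
After iteration 1: i = 1, prod = 1
After iteration 2: i = 2, prod = 2
After iteration 3: i = 3, prod = 6
After iteration 4: i = 4, prod = 24
After iteration 5: i = 5, prod = 120
Loop ends.

Final answer: 120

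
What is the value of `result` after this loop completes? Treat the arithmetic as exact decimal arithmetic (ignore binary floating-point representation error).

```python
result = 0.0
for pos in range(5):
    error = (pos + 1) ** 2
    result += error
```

Let's trace through this code step by step.

Initialize: result = 0.0
Entering loop: for pos in range(5):
After iteration 1: pos = 0, result = 1.0, error = 1
After iteration 2: pos = 1, result = 5.0, error = 4
After iteration 3: pos = 2, result = 14.0, error = 9
After iteration 4: pos = 3, result = 30.0, error = 16
After iteration 5: pos = 4, result = 55.0, error = 25
Loop ends.

Final answer: 55.0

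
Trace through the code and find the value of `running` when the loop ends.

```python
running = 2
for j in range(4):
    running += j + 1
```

Let's trace through this code step by step.

Initialize: running = 2
Entering loop: for j in range(4):
After iteration 1: j = 0, running = 3
After iteration 2: j = 1, running = 5
After iteration 3: j = 2, running = 8
After iteration 4: j = 3, running = 12
Loop ends.

Final answer: 12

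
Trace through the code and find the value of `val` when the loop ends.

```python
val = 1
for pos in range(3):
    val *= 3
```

Let's trace through this code step by step.

Initialize: val = 1
Entering loop: for pos in range(3):
After iteration 1: pos = 0, val = 3
After iteration 2: pos = 1, val = 9
After iteration 3: pos = 2, val = 27
Loop ends.

Final answer: 27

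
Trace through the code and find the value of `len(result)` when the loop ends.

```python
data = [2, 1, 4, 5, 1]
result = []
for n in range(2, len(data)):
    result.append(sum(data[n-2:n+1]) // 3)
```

Let's trace through this code step by step.

Initialize: data = [2, 1, 4, 5, 1]
Initialize: result = []
Entering loop: for n in range(2, len(data)):
After iteration 1: n = 2, result = [2]
After iteration 2: n = 3, result = [2, 3]
After iteration 3: n = 4, result = [2, 3, 3]
Loop ends.
len(result) = 3

Final answer: 3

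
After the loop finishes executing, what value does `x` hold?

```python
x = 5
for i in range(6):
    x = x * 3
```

Let's trace through this code step by step.

Initialize: x = 5
Entering loop: for i in range(6):
After iteration 1: i = 0, x = 15
After iteration 2: i = 1, x = 45
After iteration 3: i = 2, x = 135
After iteration 4: i = 3, x = 405
After iteration 5: i = 4, x = 1215
After iteration 6: i = 5, x = 3645
Loop ends.

Final answer: 3645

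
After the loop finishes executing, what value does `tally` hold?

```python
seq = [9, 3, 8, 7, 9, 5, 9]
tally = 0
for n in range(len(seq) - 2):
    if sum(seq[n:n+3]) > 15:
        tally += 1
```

Let's trace through this code step by step.

Initialize: seq = [9, 3, 8, 7, 9, 5, 9]
Initialize: tally = 0
Entering loop: for n in range(len(seq) - 2):
After iteration 1: n = 0, tally = 1
After iteration 2: n = 1, tally = 2
After iteration 3: n = 2, tally = 3
After iteration 4: n = 3, tally = 4
After iteration 5: n = 4, tally = 5
Loop ends.

Final answer: 5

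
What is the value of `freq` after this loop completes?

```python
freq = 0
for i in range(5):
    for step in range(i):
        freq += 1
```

Let's trace through this code step by step.

Initialize: freq = 0
Entering loop: for i in range(5):
After iteration 1: i = 0, freq = 0
After iteration 2: i = 1, freq = 1, step = 0
After iteration 3: i = 2, freq = 3, step = 1
After iteration 4: i = 3, freq = 6, step = 2
After iteration 5: i = 4, freq = 10, step = 3
Loop ends.

Final answer: 10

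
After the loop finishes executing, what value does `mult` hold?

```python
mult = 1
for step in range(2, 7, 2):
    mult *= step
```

Let's trace through this code step by step.

Initialize: mult = 1
Entering loop: for step in range(2, 7, 2):
After iteration 1: step = 2, mult = 2
After iteration 2: step = 4, mult = 8
After iteration 3: step = 6, mult = 48
Loop ends.

Final answer: 48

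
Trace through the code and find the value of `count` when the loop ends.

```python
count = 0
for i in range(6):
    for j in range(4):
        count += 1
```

Let's trace through this code step by step.

Initialize: count = 0
Entering loop: for i in range(6):
After iteration 1: i = 0, count = 4
After iteration 2: i = 1, count = 8
After iteration 3: i = 2, count = 12
After iteration 4: i = 3, count = 16
After iteration 5: i = 4, count = 20
After iteration 6: i = 5, count = 24
Loop ends.

Final answer: 24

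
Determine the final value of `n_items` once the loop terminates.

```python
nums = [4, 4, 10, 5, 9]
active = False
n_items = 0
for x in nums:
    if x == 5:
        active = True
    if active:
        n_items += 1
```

Let's trace through this code step by step.

Initialize: nums = [4, 4, 10, 5, 9]
Initialize: active = False
Initialize: n_items = 0
Entering loop: for x in nums:
After iteration 1: x = 4, active = False, n_items = 0
After iteration 2: x = 4, active = False, n_items = 0
After iteration 3: x = 10, active = False, n_items = 0
After iteration 4: x = 5, active = True, n_items = 1
After iteration 5: x = 9, active = True, n_items = 2
Loop ends.

Final answer: 2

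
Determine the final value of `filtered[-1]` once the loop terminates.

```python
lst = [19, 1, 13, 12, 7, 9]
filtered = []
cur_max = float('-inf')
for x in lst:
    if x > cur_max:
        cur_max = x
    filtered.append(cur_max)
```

Let's trace through this code step by step.

Initialize: lst = [19, 1, 13, 12, 7, 9]
Initialize: filtered = []
Initialize: cur_max = -inf
Entering loop: for x in lst:
After iteration 1: x = 19, filtered = [19], cur_max = 19
After iteration 2: x = 1, filtered = [19, 19], cur_max = 19
After iteration 3: x = 13, filtered = [19, 19, 19], cur_max = 19
After iteration 4: x = 12, filtered = [19, 19, 19, 19], cur_max = 19
After iteration 5: x = 7, filtered = [19, 19, 19, 19, 19], cur_max = 19
After iteration 6: x = 9, filtered = [19, 19, 19, 19, 19, 19], cur_max = 19
Loop ends.
filtered[-1] = 19

Final answer: 19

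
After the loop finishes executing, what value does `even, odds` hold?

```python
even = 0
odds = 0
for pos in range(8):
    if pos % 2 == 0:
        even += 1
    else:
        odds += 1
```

Let's trace through this code step by step.

Initialize: even = 0
Initialize: odds = 0
Entering loop: for pos in range(8):
After iteration 1: pos = 0, even = 1, odds = 0
After iteration 2: pos = 1, even = 1, odds = 1
After iteration 3: pos = 2, even = 2, odds = 1
After iteration 4: pos = 3, even = 2, odds = 2
After iteration 5: pos = 4, even = 3, odds = 2
After iteration 6: pos = 5, even = 3, odds = 3
After iteration 7: pos = 6, even = 4, odds = 3
After iteration 8: pos = 7, even = 4, odds = 4
Loop ends.

Final answer: 4, 4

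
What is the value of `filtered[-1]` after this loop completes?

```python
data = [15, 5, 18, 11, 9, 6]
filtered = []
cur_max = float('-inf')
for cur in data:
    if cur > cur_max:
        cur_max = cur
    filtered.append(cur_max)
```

Let's trace through this code step by step.

Initialize: data = [15, 5, 18, 11, 9, 6]
Initialize: filtered = []
Initialize: cur_max = -inf
Entering loop: for cur in data:
After iteration 1: cur = 15, filtered = [15], cur_max = 15
After iteration 2: cur = 5, filtered = [15, 15], cur_max = 15
After iteration 3: cur = 18, filtered = [15, 15, 18], cur_max = 18
After iteration 4: cur = 11, filtered = [15, 15, 18, 18], cur_max = 18
After iteration 5: cur = 9, filtered = [15, 15, 18, 18, 18], cur_max = 18
After iteration 6: cur = 6, filtered = [15, 15, 18, 18, 18, 18], cur_max = 18
Loop ends.
filtered[-1] = 18

Final answer: 18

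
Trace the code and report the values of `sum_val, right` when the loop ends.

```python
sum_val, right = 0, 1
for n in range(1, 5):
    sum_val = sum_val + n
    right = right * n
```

Let's trace through this code step by step.

Initialize: sum_val = 0
Initialize: right = 1
Entering loop: for n in range(1, 5):
After iteration 1: n = 1, sum_val = 1, right = 1
After iteration 2: n = 2, sum_val = 3, right = 2
After iteration 3: n = 3, sum_val = 6, right = 6
After iteration 4: n = 4, sum_val = 10, right = 24
Loop ends.

Final answer: 10, 24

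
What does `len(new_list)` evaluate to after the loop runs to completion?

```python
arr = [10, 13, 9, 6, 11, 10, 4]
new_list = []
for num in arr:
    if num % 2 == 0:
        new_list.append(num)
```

Let's trace through this code step by step.

Initialize: arr = [10, 13, 9, 6, 11, 10, 4]
Initialize: new_list = []
Entering loop: for num in arr:
After iteration 1: num = 10, new_list = [10]
After iteration 2: num = 13, new_list = [10]
After iteration 3: num = 9, new_list = [10]
After iteration 4: num = 6, new_list = [10, 6]
After iteration 5: num = 11, new_list = [10, 6]
After iteration 6: num = 10, new_list = [10, 6, 10]
After iteration 7: num = 4, new_list = [10, 6, 10, 4]
Loop ends.
len(new_list) = 4

Final answer: 4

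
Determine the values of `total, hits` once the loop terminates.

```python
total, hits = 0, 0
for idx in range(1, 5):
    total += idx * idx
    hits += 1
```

Let's trace through this code step by step.

Initialize: total = 0
Initialize: hits = 0
Entering loop: for idx in range(1, 5):
After iteration 1: idx = 1, total = 1, hits = 1
After iteration 2: idx = 2, total = 5, hits = 2
After iteration 3: idx = 3, total = 14, hits = 3
After iteration 4: idx = 4, total = 30, hits = 4
Loop ends.

Final answer: 30, 4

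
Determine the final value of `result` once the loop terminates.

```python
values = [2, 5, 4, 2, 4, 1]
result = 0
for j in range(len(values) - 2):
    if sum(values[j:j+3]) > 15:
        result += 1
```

Let's trace through this code step by step.

Initialize: values = [2, 5, 4, 2, 4, 1]
Initialize: result = 0
Entering loop: for j in range(len(values) - 2):
After iteration 1: j = 0, result = 0
After iteration 2: j = 1, result = 0
After iteration 3: j = 2, result = 0
After iteration 4: j = 3, result = 0
Loop ends.

Final answer: 0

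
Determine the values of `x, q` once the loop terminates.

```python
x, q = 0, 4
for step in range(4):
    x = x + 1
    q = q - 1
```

Let's trace through this code step by step.

Initialize: x = 0
Initialize: q = 4
Entering loop: for step in range(4):
After iteration 1: step = 0, x = 1, q = 3
After iteration 2: step = 1, x = 2, q = 2
After iteration 3: step = 2, x = 3, q = 1
After iteration 4: step = 3, x = 4, q = 0
Loop ends.

Final answer: 4, 0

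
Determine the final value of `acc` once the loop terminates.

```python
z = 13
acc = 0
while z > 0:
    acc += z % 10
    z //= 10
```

Let's trace through this code step by step.

Initialize: z = 13
Initialize: acc = 0
Entering loop: while z > 0:
After iteration 1: z = 1, acc = 3
After iteration 2: z = 0, acc = 4
Loop ends.

Final answer: 4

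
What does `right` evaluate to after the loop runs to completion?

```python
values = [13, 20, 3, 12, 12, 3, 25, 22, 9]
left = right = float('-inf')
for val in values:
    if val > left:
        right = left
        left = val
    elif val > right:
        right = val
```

Let's trace through this code step by step.

Initialize: values = [13, 20, 3, 12, 12, 3, 25, 22, 9]
Initialize: left = -inf
Initialize: right = -inf
Entering loop: for val in values:
After iteration 1: val = 13, left = 13, right = -inf
After iteration 2: val = 20, left = 20, right = 13
After iteration 3: val = 3, left = 20, right = 13
After iteration 4: val = 12, left = 20, right = 13
After iteration 5: val = 12, left = 20, right = 13
After iteration 6: val = 3, left = 20, right = 13
After iteration 7: val = 25, left = 25, right = 20
After iteration 8: val = 22, left = 25, right = 22
After iteration 9: val = 9, left = 25, right = 22
Loop ends.

Final answer: 22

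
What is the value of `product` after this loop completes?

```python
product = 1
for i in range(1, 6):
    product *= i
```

Let's trace through this code step by step.

Initialize: product = 1
Entering loop: for i in range(1, 6):
After iteration 1: i = 1, product = 1
After iteration 2: i = 2, product = 2
After iteration 3: i = 3, product = 6
After iteration 4: i = 4, product = 24
After iteration 5: i = 5, product = 120
Loop ends.

Final answer: 120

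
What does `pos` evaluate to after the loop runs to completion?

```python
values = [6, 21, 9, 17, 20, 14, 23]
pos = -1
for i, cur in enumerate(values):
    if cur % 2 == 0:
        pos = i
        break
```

Let's trace through this code step by step.

Initialize: values = [6, 21, 9, 17, 20, 14, 23]
Initialize: pos = -1
Entering loop: for i, cur in enumerate(values):
After iteration 1: i = 0, cur = 6, pos = 0
Loop ends.

Final answer: 0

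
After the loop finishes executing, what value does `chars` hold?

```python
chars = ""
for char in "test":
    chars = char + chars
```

Let's trace through this code step by step.

Initialize: chars = ''
Entering loop: for char in "test":
After iteration 1: char = 't', chars = 't'
After iteration 2: char = 'e', chars = 'et'
After iteration 3: char = 's', chars = 'set'
After iteration 4: char = 't', chars = 'tset'
Loop ends.

Final answer: 'tset'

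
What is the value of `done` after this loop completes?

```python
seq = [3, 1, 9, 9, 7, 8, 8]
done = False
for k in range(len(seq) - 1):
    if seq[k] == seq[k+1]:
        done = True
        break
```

Let's trace through this code step by step.

Initialize: seq = [3, 1, 9, 9, 7, 8, 8]
Initialize: done = False
Entering loop: for k in range(len(seq) - 1):
After iteration 1: k = 0, done = False
After iteration 2: k = 1, done = False
After iteration 3: k = 2, done = True
Loop ends.

Final answer: True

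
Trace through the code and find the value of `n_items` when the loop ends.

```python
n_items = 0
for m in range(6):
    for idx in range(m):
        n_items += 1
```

Let's trace through this code step by step.

Initialize: n_items = 0
Entering loop: for m in range(6):
After iteration 1: m = 0, n_items = 0
After iteration 2: m = 1, n_items = 1, idx = 0
After iteration 3: m = 2, n_items = 3, idx = 1
After iteration 4: m = 3, n_items = 6, idx = 2
After iteration 5: m = 4, n_items = 10, idx = 3
After iteration 6: m = 5, n_items = 15, idx = 4
Loop ends.

Final answer: 15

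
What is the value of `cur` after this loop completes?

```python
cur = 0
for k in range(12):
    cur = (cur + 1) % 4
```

Let's trace through this code step by step.

Initialize: cur = 0
Entering loop: for k in range(12):
After iteration 1: k = 0, cur = 1
After iteration 2: k = 1, cur = 2
After iteration 3: k = 2, cur = 3
After iteration 4: k = 3, cur = 0
After iteration 5: k = 4, cur = 1
After iteration 6: k = 5, cur = 2
After iteration 7: k = 6, cur = 3
After iteration 8: k = 7, cur = 0
After iteration 9: k = 8, cur = 1
After iteration 10: k = 9, cur = 2
After iteration 11: k = 10, cur = 3
After iteration 12: k = 11, cur = 0
Loop ends.

Final answer: 0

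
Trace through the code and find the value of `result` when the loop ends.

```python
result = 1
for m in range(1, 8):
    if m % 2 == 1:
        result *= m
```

Let's trace through this code step by step.

Initialize: result = 1
Entering loop: for m in range(1, 8):
After iteration 1: m = 1, result = 1
After iteration 2: m = 2, result = 1
After iteration 3: m = 3, result = 3
After iteration 4: m = 4, result = 3
After iteration 5: m = 5, result = 15
After iteration 6: m = 6, result = 15
After iteration 7: m = 7, result = 105
Loop ends.

Final answer: 105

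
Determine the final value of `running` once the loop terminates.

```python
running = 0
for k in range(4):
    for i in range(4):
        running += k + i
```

Let's trace through this code step by step.

Initialize: running = 0
Entering loop: for k in range(4):
After iteration 1: k = 0, running = 6
After iteration 2: k = 1, running = 16
After iteration 3: k = 2, running = 30
After iteration 4: k = 3, running = 48
Loop ends.

Final answer: 48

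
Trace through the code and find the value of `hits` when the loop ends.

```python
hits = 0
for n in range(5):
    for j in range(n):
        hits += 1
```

Let's trace through this code step by step.

Initialize: hits = 0
Entering loop: for n in range(5):
After iteration 1: n = 0, hits = 0
After iteration 2: n = 1, hits = 1, j = 0
After iteration 3: n = 2, hits = 3, j = 1
After iteration 4: n = 3, hits = 6, j = 2
After iteration 5: n = 4, hits = 10, j = 3
Loop ends.

Final answer: 10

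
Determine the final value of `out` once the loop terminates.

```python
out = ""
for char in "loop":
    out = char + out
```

Let's trace through this code step by step.

Initialize: out = ''
Entering loop: for char in "loop":
After iteration 1: char = 'l', out = 'l'
After iteration 2: char = 'o', out = 'ol'
After iteration 3: char = 'o', out = 'ool'
After iteration 4: char = 'p', out = 'pool'
Loop ends.

Final answer: 'pool'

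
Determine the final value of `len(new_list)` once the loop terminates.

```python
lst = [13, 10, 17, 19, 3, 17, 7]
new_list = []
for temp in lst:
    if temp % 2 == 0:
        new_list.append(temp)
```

Let's trace through this code step by step.

Initialize: lst = [13, 10, 17, 19, 3, 17, 7]
Initialize: new_list = []
Entering loop: for temp in lst:
After iteration 1: temp = 13, new_list = []
After iteration 2: temp = 10, new_list = [10]
After iteration 3: temp = 17, new_list = [10]
After iteration 4: temp = 19, new_list = [10]
After iteration 5: temp = 3, new_list = [10]
After iteration 6: temp = 17, new_list = [10]
After iteration 7: temp = 7, new_list = [10]
Loop ends.
len(new_list) = 1

Final answer: 1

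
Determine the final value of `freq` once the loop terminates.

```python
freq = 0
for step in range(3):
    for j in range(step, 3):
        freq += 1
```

Let's trace through this code step by step.

Initialize: freq = 0
Entering loop: for step in range(3):
After iteration 1: step = 0, freq = 3
After iteration 2: step = 1, freq = 5
After iteration 3: step = 2, freq = 6
Loop ends.

Final answer: 6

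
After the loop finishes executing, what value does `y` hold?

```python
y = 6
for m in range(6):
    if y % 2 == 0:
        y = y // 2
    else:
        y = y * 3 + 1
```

Let's trace through this code step by step.

Initialize: y = 6
Entering loop: for m in range(6):
After iteration 1: m = 0, y = 3
After iteration 2: m = 1, y = 10
After iteration 3: m = 2, y = 5
After iteration 4: m = 3, y = 16
After iteration 5: m = 4, y = 8
After iteration 6: m = 5, y = 4
Loop ends.

Final answer: 4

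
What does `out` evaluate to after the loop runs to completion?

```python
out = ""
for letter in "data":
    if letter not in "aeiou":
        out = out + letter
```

Let's trace through this code step by step.

Initialize: out = ''
Entering loop: for letter in "data":
After iteration 1: letter = 'd', out = 'd'
After iteration 2: letter = 'a', out = 'd'
After iteration 3: letter = 't', out = 'dt'
After iteration 4: letter = 'a', out = 'dt'
Loop ends.

Final answer: 'dt'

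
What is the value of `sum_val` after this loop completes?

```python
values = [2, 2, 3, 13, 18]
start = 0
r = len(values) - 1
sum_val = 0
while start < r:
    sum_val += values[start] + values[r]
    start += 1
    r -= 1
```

Let's trace through this code step by step.

Initialize: values = [2, 2, 3, 13, 18]
Initialize: start = 0
Initialize: r = 4
Initialize: sum_val = 0
Entering loop: while start < r:
After iteration 1: start = 1, r = 3, sum_val = 20
After iteration 2: start = 2, r = 2, sum_val = 35
Loop ends.

Final answer: 35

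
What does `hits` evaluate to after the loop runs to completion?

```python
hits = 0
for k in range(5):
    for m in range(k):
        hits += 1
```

Let's trace through this code step by step.

Initialize: hits = 0
Entering loop: for k in range(5):
After iteration 1: k = 0, hits = 0
After iteration 2: k = 1, hits = 1, m = 0
After iteration 3: k = 2, hits = 3, m = 1
After iteration 4: k = 3, hits = 6, m = 2
After iteration 5: k = 4, hits = 10, m = 3
Loop ends.

Final answer: 10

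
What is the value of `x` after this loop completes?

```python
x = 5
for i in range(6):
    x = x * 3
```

Let's trace through this code step by step.

Initialize: x = 5
Entering loop: for i in range(6):
After iteration 1: i = 0, x = 15
After iteration 2: i = 1, x = 45
After iteration 3: i = 2, x = 135
After iteration 4: i = 3, x = 405
After iteration 5: i = 4, x = 1215
After iteration 6: i = 5, x = 3645
Loop ends.

Final answer: 3645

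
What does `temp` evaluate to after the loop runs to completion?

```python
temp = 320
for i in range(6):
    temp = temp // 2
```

Let's trace through this code step by step.

Initialize: temp = 320
Entering loop: for i in range(6):
After iteration 1: i = 0, temp = 160
After iteration 2: i = 1, temp = 80
After iteration 3: i = 2, temp = 40
After iteration 4: i = 3, temp = 20
After iteration 5: i = 4, temp = 10
After iteration 6: i = 5, temp = 5
Loop ends.

Final answer: 5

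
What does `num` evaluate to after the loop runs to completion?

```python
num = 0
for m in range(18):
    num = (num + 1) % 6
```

Let's trace through this code step by step.

Initialize: num = 0
Entering loop: for m in range(18):
After iteration 1: m = 0, num = 1
After iteration 2: m = 1, num = 2
After iteration 3: m = 2, num = 3
After iteration 4: m = 3, num = 4
After iteration 5: m = 4, num = 5
After iteration 6: m = 5, num = 0
After iteration 7: m = 6, num = 1
After iteration 8: m = 7, num = 2
After iteration 9: m = 8, num = 3
After iteration 10: m = 9, num = 4
After iteration 11: m = 10, num = 5
After iteration 12: m = 11, num = 0
After iteration 13: m = 12, num = 1
After iteration 14: m = 13, num = 2
After iteration 15: m = 14, num = 3
After iteration 16: m = 15, num = 4
After iteration 17: m = 16, num = 5
After iteration 18: m = 17, num = 0
Loop ends.

Final answer: 0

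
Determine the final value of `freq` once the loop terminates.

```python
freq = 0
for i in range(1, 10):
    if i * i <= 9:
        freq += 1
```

Let's trace through this code step by step.

Initialize: freq = 0
Entering loop: for i in range(1, 10):
After iteration 1: i = 1, freq = 1
After iteration 2: i = 2, freq = 2
After iteration 3: i = 3, freq = 3
After iteration 4: i = 4, freq = 3
After iteration 5: i = 5, freq = 3
After iteration 6: i = 6, freq = 3
After iteration 7: i = 7, freq = 3
After iteration 8: i = 8, freq = 3
After iteration 9: i = 9, freq = 3
Loop ends.

Final answer: 3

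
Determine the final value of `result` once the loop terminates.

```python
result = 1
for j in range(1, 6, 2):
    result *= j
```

Let's trace through this code step by step.

Initialize: result = 1
Entering loop: for j in range(1, 6, 2):
After iteration 1: j = 1, result = 1
After iteration 2: j = 3, result = 3
After iteration 3: j = 5, result = 15
Loop ends.

Final answer: 15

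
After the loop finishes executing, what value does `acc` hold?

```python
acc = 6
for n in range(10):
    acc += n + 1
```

Let's trace through this code step by step.

Initialize: acc = 6
Entering loop: for n in range(10):
After iteration 1: n = 0, acc = 7
After iteration 2: n = 1, acc = 9
After iteration 3: n = 2, acc = 12
After iteration 4: n = 3, acc = 16
After iteration 5: n = 4, acc = 21
After iteration 6: n = 5, acc = 27
After iteration 7: n = 6, acc = 34
After iteration 8: n = 7, acc = 42
After iteration 9: n = 8, acc = 51
After iteration 10: n = 9, acc = 61
Loop ends.

Final answer: 61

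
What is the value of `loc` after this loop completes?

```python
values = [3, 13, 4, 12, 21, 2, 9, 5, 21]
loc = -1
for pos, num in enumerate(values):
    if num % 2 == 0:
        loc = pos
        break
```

Let's trace through this code step by step.

Initialize: values = [3, 13, 4, 12, 21, 2, 9, 5, 21]
Initialize: loc = -1
Entering loop: for pos, num in enumerate(values):
After iteration 1: pos = 0, num = 3, loc = -1
After iteration 2: pos = 1, num = 13, loc = -1
After iteration 3: pos = 2, num = 4, loc = 2
Loop ends.

Final answer: 2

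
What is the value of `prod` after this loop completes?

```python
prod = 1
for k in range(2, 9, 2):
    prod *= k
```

Let's trace through this code step by step.

Initialize: prod = 1
Entering loop: for k in range(2, 9, 2):
After iteration 1: k = 2, prod = 2
After iteration 2: k = 4, prod = 8
After iteration 3: k = 6, prod = 48
After iteration 4: k = 8, prod = 384
Loop ends.

Final answer: 384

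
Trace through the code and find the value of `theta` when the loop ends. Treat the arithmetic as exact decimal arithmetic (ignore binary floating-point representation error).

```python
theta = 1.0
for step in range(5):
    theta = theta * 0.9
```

Let's trace through this code step by step.

Initialize: theta = 1.0
Entering loop: for step in range(5):
After iteration 1: step = 0, theta = 0.9
After iteration 2: step = 1, theta = 0.81
After iteration 3: step = 2, theta = 0.729
After iteration 4: step = 3, theta = 0.6561
After iteration 5: step = 4, theta = 0.59049
Loop ends.

Final answer: 0.59049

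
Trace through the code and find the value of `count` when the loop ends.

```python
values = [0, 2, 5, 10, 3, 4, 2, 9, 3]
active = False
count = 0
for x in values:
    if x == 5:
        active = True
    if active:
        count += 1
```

Let's trace through this code step by step.

Initialize: values = [0, 2, 5, 10, 3, 4, 2, 9, 3]
Initialize: active = False
Initialize: count = 0
Entering loop: for x in values:
After iteration 1: x = 0, active = False, count = 0
After iteration 2: x = 2, active = False, count = 0
After iteration 3: x = 5, active = True, count = 1
After iteration 4: x = 10, active = True, count = 2
After iteration 5: x = 3, active = True, count = 3
After iteration 6: x = 4, active = True, count = 4
After iteration 7: x = 2, active = True, count = 5
After iteration 8: x = 9, active = True, count = 6
After iteration 9: x = 3, active = True, count = 7
Loop ends.

Final answer: 7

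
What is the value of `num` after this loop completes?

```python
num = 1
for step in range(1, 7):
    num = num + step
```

Let's trace through this code step by step.

Initialize: num = 1
Entering loop: for step in range(1, 7):
After iteration 1: step = 1, num = 2
After iteration 2: step = 2, num = 4
After iteration 3: step = 3, num = 7
After iteration 4: step = 4, num = 11
After iteration 5: step = 5, num = 16
After iteration 6: step = 6, num = 22
Loop ends.

Final answer: 22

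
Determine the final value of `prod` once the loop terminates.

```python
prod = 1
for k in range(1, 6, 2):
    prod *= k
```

Let's trace through this code step by step.

Initialize: prod = 1
Entering loop: for k in range(1, 6, 2):
After iteration 1: k = 1, prod = 1
After iteration 2: k = 3, prod = 3
After iteration 3: k = 5, prod = 15
Loop ends.

Final answer: 15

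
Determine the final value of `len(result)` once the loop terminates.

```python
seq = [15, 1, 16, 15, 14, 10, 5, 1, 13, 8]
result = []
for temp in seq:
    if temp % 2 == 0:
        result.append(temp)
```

Let's trace through this code step by step.

Initialize: seq = [15, 1, 16, 15, 14, 10, 5, 1, 13, 8]
Initialize: result = []
Entering loop: for temp in seq:
After iteration 1: temp = 15, result = []
After iteration 2: temp = 1, result = []
After iteration 3: temp = 16, result = [16]
After iteration 4: temp = 15, result = [16]
After iteration 5: temp = 14, result = [16, 14]
After iteration 6: temp = 10, result = [16, 14, 10]
After iteration 7: temp = 5, result = [16, 14, 10]
After iteration 8: temp = 1, result = [16, 14, 10]
After iteration 9: temp = 13, result = [16, 14, 10]
After iteration 10: temp = 8, result = [16, 14, 10, 8]
Loop ends.
len(result) = 4

Final answer: 4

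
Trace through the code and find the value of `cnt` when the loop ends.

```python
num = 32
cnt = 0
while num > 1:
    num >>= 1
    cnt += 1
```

Let's trace through this code step by step.

Initialize: num = 32
Initialize: cnt = 0
Entering loop: while num > 1:
After iteration 1: num = 16, cnt = 1
After iteration 2: num = 8, cnt = 2
After iteration 3: num = 4, cnt = 3
After iteration 4: num = 2, cnt = 4
After iteration 5: num = 1, cnt = 5
Loop ends.

Final answer: 5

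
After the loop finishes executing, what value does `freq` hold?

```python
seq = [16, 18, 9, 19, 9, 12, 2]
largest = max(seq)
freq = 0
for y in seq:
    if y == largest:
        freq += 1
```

Let's trace through this code step by step.

Initialize: seq = [16, 18, 9, 19, 9, 12, 2]
Initialize: largest = 19
Initialize: freq = 0
Entering loop: for y in seq:
After iteration 1: y = 16, freq = 0
After iteration 2: y = 18, freq = 0
After iteration 3: y = 9, freq = 0
After iteration 4: y = 19, freq = 1
After iteration 5: y = 9, freq = 1
After iteration 6: y = 12, freq = 1
After iteration 7: y = 2, freq = 1
Loop ends.

Final answer: 1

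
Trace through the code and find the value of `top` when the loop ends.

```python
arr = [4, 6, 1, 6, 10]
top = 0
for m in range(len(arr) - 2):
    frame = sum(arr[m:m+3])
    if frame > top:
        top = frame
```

Let's trace through this code step by step.

Initialize: arr = [4, 6, 1, 6, 10]
Initialize: top = 0
Entering loop: for m in range(len(arr) - 2):
After iteration 1: m = 0, top = 11, frame = 11
After iteration 2: m = 1, top = 13, frame = 13
After iteration 3: m = 2, top = 17, frame = 17
Loop ends.

Final answer: 17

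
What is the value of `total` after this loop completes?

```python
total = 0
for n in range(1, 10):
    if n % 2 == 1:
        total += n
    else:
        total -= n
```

Let's trace through this code step by step.

Initialize: total = 0
Entering loop: for n in range(1, 10):
After iteration 1: n = 1, total = 1
After iteration 2: n = 2, total = -1
After iteration 3: n = 3, total = 2
After iteration 4: n = 4, total = -2
After iteration 5: n = 5, total = 3
After iteration 6: n = 6, total = -3
After iteration 7: n = 7, total = 4
After iteration 8: n = 8, total = -4
After iteration 9: n = 9, total = 5
Loop ends.

Final answer: 5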